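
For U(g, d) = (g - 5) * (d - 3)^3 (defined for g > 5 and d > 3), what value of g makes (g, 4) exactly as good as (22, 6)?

U(22, 6) = 459.
Set U(g, 4) = 459 and solve.
With d = 4: (4 − 3)^3 = 1, so (g − 5) = 459/1 = 459.
So g = 5 + 459 = 464.
Check: U(464, 4) = 459.

g = 464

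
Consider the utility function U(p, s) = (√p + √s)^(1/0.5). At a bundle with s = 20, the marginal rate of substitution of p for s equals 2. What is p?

p = 5

For CES with ρ = 0.5, MRS = √(s/p).
Setting √(20/p) = 2 gives 20/p = 4 and p = 5.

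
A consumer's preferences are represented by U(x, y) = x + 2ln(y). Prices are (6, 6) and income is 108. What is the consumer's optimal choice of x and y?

x* = 16, y* = 2

MU_x = 1, MU_y = 2/y.
MRS = 1 ÷ (2/y).
Tangency: set MRS = p_x/p_y = 6/6 = 1.
MRS depends only on y: 0.5·y = 1 ⇒ y* = 1/0.5 = 2.
From the budget, 6·x = 108 − 6·2 = 96, so x* = 16.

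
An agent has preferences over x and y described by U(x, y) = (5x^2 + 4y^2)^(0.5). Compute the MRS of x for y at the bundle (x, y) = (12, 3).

MRS = 5

For CES with ρ = 2, MRS = (5/4)·(y/x)^(-1).
At (12, 3): MRS = 5.
So at (12, 3) the consumer would give up 5 units of y for one more unit of x.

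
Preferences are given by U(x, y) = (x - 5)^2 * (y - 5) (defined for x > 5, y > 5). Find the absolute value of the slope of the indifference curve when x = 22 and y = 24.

MU_x = 2·(x−5)·(y−5), MU_y = (x−5)^2.
MRS = (2/1)·(y−5)/(x−5).
At (22, 24): MRS = 38/17.
That is, one extra unit of x is worth 38/17 units of y at the margin.

MRS = 38/17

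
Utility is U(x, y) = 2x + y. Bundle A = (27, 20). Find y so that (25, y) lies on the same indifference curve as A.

y = 24

U(27, 20) = 74.
Set U(25, y) = 74 and solve.
2·25 + y = 74 ⇒ y = 24 ⇒ y = 24.
Check: U(25, 24) = 74.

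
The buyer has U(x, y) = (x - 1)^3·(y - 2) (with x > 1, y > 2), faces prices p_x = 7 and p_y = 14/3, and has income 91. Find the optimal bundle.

x* = 9, y* = 6

MU_x = 3·(x−1)^2·(y−2), MU_y = (x−1)^3.
MRS = (3/1)·(y−2)/(x−1).
Tangency: set MRS = p_x/p_y = 7/(14/3) = 1.5.
So (3/1)·(y − 2)/(x − 1) = 1.5, i.e. (y − 2) = 0.5·(x − 1).
Rewrite the budget in excess-of-subsistence terms: 7·(x − 1) + (14/3)·(y − 2) = 91 − 7·1 − (14/3)·2 = 224/3.
Substituting, (28/3)·(x − 1) = 224/3, so x − 1 = 8 and x* = 9.
Then y − 2 = 0.5·8 = 4, so y* = 6.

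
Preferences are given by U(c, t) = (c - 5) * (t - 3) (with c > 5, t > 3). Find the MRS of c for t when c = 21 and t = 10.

MU_c = (t−3), MU_t = (c−5).
MRS = (t−3)/(c−5).
At (21, 10): MRS = 7/16.
The indifference curve has slope −7/16 at this bundle.

MRS = 7/16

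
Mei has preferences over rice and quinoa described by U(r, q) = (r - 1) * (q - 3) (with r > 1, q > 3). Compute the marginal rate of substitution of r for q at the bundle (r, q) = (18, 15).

MRS = 12/17

MU_r = (q−3), MU_q = (r−1).
MRS = (q−3)/(r−1).
At (18, 15): MRS = 12/17.
The indifference curve has slope −12/17 at this bundle.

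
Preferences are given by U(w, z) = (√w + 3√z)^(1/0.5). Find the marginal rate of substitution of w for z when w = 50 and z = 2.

For CES with ρ = 0.5, MRS = (1/3)·√(z/w).
At (50, 2): MRS = 1/15.
That is, one extra unit of w is worth 1/15 units of z at the margin.

MRS = 1/15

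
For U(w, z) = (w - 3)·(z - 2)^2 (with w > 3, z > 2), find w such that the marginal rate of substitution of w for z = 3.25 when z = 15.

MU_w = (z−2)^2, MU_z = 2·(w−3)·(z−2).
MRS = (1/2)·(z−2)/(w−3).
Substitute z = 15: MRS = 6.5/(w − 3). Setting this equal to 3.25 gives w − 3 = 6.5/3.25 = 2, so w = 5.

w = 5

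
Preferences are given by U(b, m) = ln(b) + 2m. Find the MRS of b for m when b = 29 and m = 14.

MU_b = 1/b, MU_m = 2.
MRS = 1/b ÷ 2.
At (29, 14): MRS = 1/58.
That is, one extra unit of b is worth 1/58 units of m at the margin.

MRS = 1/58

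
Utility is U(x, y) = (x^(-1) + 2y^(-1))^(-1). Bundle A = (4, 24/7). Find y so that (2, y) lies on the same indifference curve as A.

U depends on (x, y) only through S = x^(-1) + 2y^(-1), so equal utility means equal S. At (4, 24/7): S = 5/6.
With x = 2: 2^(-1) = 0.5, so 2y^(-1) = 5/6 − 0.5 = 1/3, i.e. y^(-1) = 1/6.
Hence y = 1/(1/6) = 6.
Check: U(2, 6) = 1.2.

y = 6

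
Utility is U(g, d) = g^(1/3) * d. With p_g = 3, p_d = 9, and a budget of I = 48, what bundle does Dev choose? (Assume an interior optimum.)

MU_g = 1/3·g^(-2/3)·d and MU_d = g^(1/3).
MRS = MU_g/MU_d = (1/3)·d/g.
Tangency: set MRS = p_g/p_d = 3/9 = 1/3.
So (1/3)·d/g = 1/3, i.e. d = g.
Substitute into the budget 3·g + 9·d = 48: 12·g = 48, so g* = 4.
Then d* = 4.

g* = 4, d* = 4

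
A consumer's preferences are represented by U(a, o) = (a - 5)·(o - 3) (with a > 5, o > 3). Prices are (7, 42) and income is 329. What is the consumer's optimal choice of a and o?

MU_a = (o−3), MU_o = (a−5).
MRS = (o−3)/(a−5).
Tangency: set MRS = p_a/p_o = 7/42 = 1/6.
So (o − 3)/(a − 5) = 1/6, i.e. (o − 3) = (1/6)·(a − 5).
Rewrite the budget in excess-of-subsistence terms: 7·(a − 5) + 42·(o − 3) = 329 − 7·5 − 42·3 = 168.
Substituting, 14·(a − 5) = 168, so a − 5 = 12 and a* = 17.
Then o − 3 = (1/6)·12 = 2, so o* = 5.

a* = 17, o* = 5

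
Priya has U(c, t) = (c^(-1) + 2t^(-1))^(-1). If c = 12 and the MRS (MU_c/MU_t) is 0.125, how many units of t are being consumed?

For CES with ρ = -1, MRS = (1/2)·(t/c)^2.
Setting (1/2)·(t/12)^2 = 0.125 gives (t/12)^2 = 0.25, so t/12 = 0.5 and t = 6.

t = 6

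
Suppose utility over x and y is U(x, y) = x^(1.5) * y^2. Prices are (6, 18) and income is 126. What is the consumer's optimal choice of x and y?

x* = 9, y* = 4

MU_x = 1.5·√x·y^2 and MU_y = 2·x^(1.5)·y.
MRS = MU_x/MU_y = (0.75)·y/x.
Tangency: set MRS = p_x/p_y = 6/18 = 1/3.
So (0.75)·y/x = 1/3, i.e. y = (4/9)·x.
Substitute into the budget 6·x + 18·y = 126: 14·x = 126, so x* = 9.
Then y* = (4/9)·9 = 4.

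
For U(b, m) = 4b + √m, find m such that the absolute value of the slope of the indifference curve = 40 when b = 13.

MU_b = 4, MU_m = 1/(2√m).
MRS = 4 ÷ (1/(2√m)).
MRS depends only on m: 8·√m = 40 ⇒ √m = 40/8 = 5 ⇒ m = 25.

m = 25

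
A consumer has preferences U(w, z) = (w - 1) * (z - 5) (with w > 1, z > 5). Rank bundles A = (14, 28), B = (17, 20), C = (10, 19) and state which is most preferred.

Bundle A

Evaluate utility at each bundle:
U(A) = 299.
U(B) = 240.
U(C) = 126.
Highest utility is A, so A ≻ B ≻ C.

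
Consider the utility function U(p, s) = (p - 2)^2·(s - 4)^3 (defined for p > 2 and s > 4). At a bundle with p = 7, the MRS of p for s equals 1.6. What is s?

s = 16

MU_p = 2·(p−2)·(s−4)^3, MU_s = 3·(p−2)^2·(s−4)^2.
MRS = (2/3)·(s−4)/(p−2).
Substitute p = 7: MRS = (s − 4)/7.5. Setting this equal to 1.6 gives s − 4 = 1.6·7.5 = 12, so s = 16.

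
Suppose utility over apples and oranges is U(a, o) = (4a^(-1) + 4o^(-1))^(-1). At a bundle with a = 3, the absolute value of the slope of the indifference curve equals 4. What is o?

For CES with ρ = -1, MRS = (o/a)^2.
Setting (o/3)^2 = 4 gives o/3 = 2 and o = 6.

o = 6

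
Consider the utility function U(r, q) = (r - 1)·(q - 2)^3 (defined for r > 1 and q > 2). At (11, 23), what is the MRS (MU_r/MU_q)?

MU_r = (q−2)^3, MU_q = 3·(r−1)·(q−2)^2.
MRS = (1/3)·(q−2)/(r−1).
At (11, 23): MRS = 0.7.
The indifference curve has slope −0.7 at this bundle.

MRS = 0.7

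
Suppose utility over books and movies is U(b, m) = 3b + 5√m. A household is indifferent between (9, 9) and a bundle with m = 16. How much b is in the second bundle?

b = 22/3

U(9, 9) = 42.
Set U(b, 16) = 42 and solve.
With m = 16: √16 = 4, so 3b = 42 − 5·4 = 22 and b = 22/3.
Check: U(22/3, 16) = 42.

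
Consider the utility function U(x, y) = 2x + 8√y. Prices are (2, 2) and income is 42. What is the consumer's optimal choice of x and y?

MU_x = 2, MU_y = 8/(2√y).
MRS = 2 ÷ (8/(2√y)).
Tangency: set MRS = p_x/p_y = 2/2 = 1.
MRS depends only on y: 0.5·√y = 1 ⇒ √y = 1/0.5 = 2 ⇒ y* = 4.
From the budget, 2·x = 42 − 2·4 = 34, so x* = 17.

x* = 17, y* = 4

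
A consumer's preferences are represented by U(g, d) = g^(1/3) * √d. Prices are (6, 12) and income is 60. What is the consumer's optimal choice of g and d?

MU_g = 1/3·g^(-2/3)·√d and MU_d = 0.5·g^(1/3)·d^(-0.5).
MRS = MU_g/MU_d = (2/3)·d/g.
Tangency: set MRS = p_g/p_d = 6/12 = 0.5.
So (2/3)·d/g = 0.5, i.e. d = 0.75·g.
Substitute into the budget 6·g + 12·d = 60: 15·g = 60, so g* = 4.
Then d* = 0.75·4 = 3.

g* = 4, d* = 3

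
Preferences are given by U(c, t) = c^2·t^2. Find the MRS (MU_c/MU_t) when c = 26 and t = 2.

MRS = 1/13

MU_c = 2·c·t^2 and MU_t = 2·c^2·t.
MRS = MU_c/MU_t = t/c.
At (26, 2): MRS = 1/13.
So at (26, 2) the consumer would give up 1/13 units of t for one more unit of c.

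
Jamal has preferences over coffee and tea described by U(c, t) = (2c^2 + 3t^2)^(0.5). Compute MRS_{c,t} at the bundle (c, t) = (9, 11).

For CES with ρ = 2, MRS = (2/3)·(t/c)^(-1).
At (9, 11): MRS = 6/11.
The indifference curve has slope −6/11 at this bundle.

MRS = 6/11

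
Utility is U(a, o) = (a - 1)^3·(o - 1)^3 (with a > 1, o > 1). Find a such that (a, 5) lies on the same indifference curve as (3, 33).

U(3, 33) = 262144.
Set U(a, 5) = 262144 and solve.
With o = 5: (5 − 1)^3 = 64, so (a − 1)^3 = 262144/64 = 4096.
Taking the cube root (with a > 1): a − 1 = 16, so a = 17.
Check: U(17, 5) = 262144.

a = 17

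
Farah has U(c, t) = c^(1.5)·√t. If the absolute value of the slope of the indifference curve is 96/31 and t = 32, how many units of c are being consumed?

c = 31

MU_c = 1.5·√c·√t and MU_t = 0.5·c^(1.5)·t^(-0.5).
MRS = MU_c/MU_t = (3)·t/c.
Substitute t = 32: MRS = 96/c. Setting 96/c = 96/31 gives c = 96/(96/31) = 31.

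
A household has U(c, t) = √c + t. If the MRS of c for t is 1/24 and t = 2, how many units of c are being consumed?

c = 144

MU_c = 1/(2√c), MU_t = 1.
MRS = 1/(2√c) ÷ 1.
MRS depends only on c: 0.5/√c = 1/24 ⇒ √c = 0.5/(1/24) = 12 ⇒ c = 144.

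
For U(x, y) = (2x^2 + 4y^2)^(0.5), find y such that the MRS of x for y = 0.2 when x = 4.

For CES with ρ = 2, MRS = (2/4)·(y/x)^(-1).
Setting (2/4)·(y/4)^(-1) = 0.2 gives (y/4)^(-1) = 0.4, so y/4 = 2.5 and y = 10.

y = 10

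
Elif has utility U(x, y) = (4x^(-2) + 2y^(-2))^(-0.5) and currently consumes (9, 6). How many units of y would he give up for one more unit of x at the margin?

For CES with ρ = -2, MRS = (4/2)·(y/x)^3.
At (9, 6): MRS = 16/27.
The indifference curve has slope −16/27 at this bundle.

MRS = 16/27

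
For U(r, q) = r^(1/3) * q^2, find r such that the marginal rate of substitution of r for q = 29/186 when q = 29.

r = 31

MU_r = 1/3·r^(-2/3)·q^2 and MU_q = 2·r^(1/3)·q.
MRS = MU_r/MU_q = (1/6)·q/r.
Substitute q = 29: MRS = (29/6)/r. Setting (29/6)/r = 29/186 gives r = (29/6)/(29/186) = 31.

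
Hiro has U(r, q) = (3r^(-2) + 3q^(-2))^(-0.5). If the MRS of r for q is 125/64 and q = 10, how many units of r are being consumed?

r = 8

For CES with ρ = -2, MRS = (q/r)^3.
Setting (10/r)^3 = 125/64 gives 10/r = 1.25 and r = 8.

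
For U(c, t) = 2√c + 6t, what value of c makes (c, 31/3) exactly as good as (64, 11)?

U(64, 11) = 82.
Set U(c, 31/3) = 82 and solve.
With t = 31/3: 2√c = 82 − 6·31/3 = 20, so √c = 10 and c = 100.
Check: U(100, 31/3) = 82.

c = 100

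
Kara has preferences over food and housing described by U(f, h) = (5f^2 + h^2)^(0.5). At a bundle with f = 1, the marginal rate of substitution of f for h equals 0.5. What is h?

h = 10

For CES with ρ = 2, MRS = (5/1)·(h/f)^(-1).
Setting (5/1)·(h/1)^(-1) = 0.5 gives (h/1)^(-1) = 0.1, so h/1 = 10 and h = 10.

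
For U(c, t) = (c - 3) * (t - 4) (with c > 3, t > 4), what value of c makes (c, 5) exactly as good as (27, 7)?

U(27, 7) = 72.
Set U(c, 5) = 72 and solve.
With t = 5: (5 − 4) = 1, so (c − 3) = 72/1 = 72.
So c = 3 + 72 = 75.
Check: U(75, 5) = 72.

c = 75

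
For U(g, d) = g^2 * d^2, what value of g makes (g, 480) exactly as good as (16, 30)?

U(16, 30) = 230400.
Set U(g, 480) = 230400 and solve.
With d = 480: 480^2 = 230400, so g^2 = 230400/230400 = 1; taking the square root, g = 1.
Check: U(1, 480) = 230400.

g = 1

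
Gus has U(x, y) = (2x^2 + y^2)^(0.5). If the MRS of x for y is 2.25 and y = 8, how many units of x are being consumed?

x = 9

For CES with ρ = 2, MRS = (2/1)·(y/x)^(-1).
Setting (2/1)·(8/x)^(-1) = 2.25 gives (8/x)^(-1) = 1.125, so 8/x = 8/9 and x = 9.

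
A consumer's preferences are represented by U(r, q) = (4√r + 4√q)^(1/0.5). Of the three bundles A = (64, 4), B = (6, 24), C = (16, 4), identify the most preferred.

Bundle A

Evaluate utility at each bundle:
U(A) = 1600.000.
U(B) = 864.000.
U(C) = 576.000.
Highest utility is A, so A ≻ B ≻ C.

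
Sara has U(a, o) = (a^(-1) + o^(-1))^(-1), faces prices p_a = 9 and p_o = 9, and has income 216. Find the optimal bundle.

For CES with ρ = -1, MRS = (o/a)^2.
Tangency: set MRS = p_a/p_o = 9/9 = 1.
So (o/a)^2 = 1; taking the square root, o/a = 1, i.e. o = a.
Substitute into the budget 9·a + 9·o = 216: 18·a = 216, so a* = 12 and o* = 12.

a* = 12, o* = 12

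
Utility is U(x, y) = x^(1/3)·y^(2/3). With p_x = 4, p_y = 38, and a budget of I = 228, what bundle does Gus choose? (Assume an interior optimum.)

x* = 19, y* = 4

MU_x = 1/3·x^(-2/3)·y^(2/3) and MU_y = 2/3·x^(1/3)·y^(-1/3).
MRS = MU_x/MU_y = (0.5)·y/x.
Tangency: set MRS = p_x/p_y = 4/38 = 2/19.
So (0.5)·y/x = 2/19, i.e. y = (4/19)·x.
Substitute into the budget 4·x + 38·y = 228: 12·x = 228, so x* = 19.
Then y* = (4/19)·19 = 4.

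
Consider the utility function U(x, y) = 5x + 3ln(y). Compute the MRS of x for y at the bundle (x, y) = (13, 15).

MU_x = 5, MU_y = 3/y.
MRS = 5 ÷ (3/y).
At (13, 15): MRS = 25.
So at (13, 15) the consumer would give up 25 units of y for one more unit of x.

MRS = 25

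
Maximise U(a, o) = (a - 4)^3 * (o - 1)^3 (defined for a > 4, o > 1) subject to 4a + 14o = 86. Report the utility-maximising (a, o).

a* = 11, o* = 3

MU_a = 3·(a−4)^2·(o−1)^3, MU_o = 3·(a−4)^3·(o−1)^2.
MRS = (o−1)/(a−4).
Tangency: set MRS = p_a/p_o = 4/14 = 2/7.
So (o − 1)/(a − 4) = 2/7, i.e. (o − 1) = (2/7)·(a − 4).
Rewrite the budget in excess-of-subsistence terms: 4·(a − 4) + 14·(o − 1) = 86 − 4·4 − 14·1 = 56.
Substituting, 8·(a − 4) = 56, so a − 4 = 7 and a* = 11.
Then o − 1 = (2/7)·7 = 2, so o* = 3.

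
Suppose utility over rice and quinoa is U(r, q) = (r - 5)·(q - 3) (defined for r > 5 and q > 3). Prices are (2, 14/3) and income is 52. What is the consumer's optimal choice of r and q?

r* = 12, q* = 6

MU_r = (q−3), MU_q = (r−5).
MRS = (q−3)/(r−5).
Tangency: set MRS = p_r/p_q = 2/(14/3) = 3/7.
So (q − 3)/(r − 5) = 3/7, i.e. (q − 3) = (3/7)·(r − 5).
Rewrite the budget in excess-of-subsistence terms: 2·(r − 5) + (14/3)·(q − 3) = 52 − 2·5 − (14/3)·3 = 28.
Substituting, 4·(r − 5) = 28, so r − 5 = 7 and r* = 12.
Then q − 3 = (3/7)·7 = 3, so q* = 6.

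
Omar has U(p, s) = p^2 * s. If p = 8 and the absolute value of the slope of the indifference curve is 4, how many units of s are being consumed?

MU_p = 2·p·s and MU_s = p^2.
MRS = MU_p/MU_s = (2/1)·s/p.
Substitute p = 8: MRS = s/4. Setting s/4 = 4 gives s = 4·4 = 16.

s = 16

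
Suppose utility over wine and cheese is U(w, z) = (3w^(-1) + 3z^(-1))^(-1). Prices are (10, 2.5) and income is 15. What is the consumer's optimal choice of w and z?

For CES with ρ = -1, MRS = (z/w)^2.
Tangency: set MRS = p_w/p_z = 10/2.5 = 4.
So (z/w)^2 = 4; taking the square root, z/w = 2, i.e. z = 2·w.
Substitute into the budget 10·w + 2.5·z = 15: 15·w = 15, so w* = 1 and z* = 2·1 = 2.

w* = 1, z* = 2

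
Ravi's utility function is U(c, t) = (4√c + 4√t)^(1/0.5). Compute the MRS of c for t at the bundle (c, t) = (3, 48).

For CES with ρ = 0.5, MRS = √(t/c).
At (3, 48): MRS = 4.
That is, one extra unit of c is worth 4 units of t at the margin.

MRS = 4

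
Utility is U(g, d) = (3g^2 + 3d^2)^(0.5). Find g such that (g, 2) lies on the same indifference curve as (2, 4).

U depends on (g, d) only through S = 3g^2 + 3d^2, so equal utility means equal S. At (2, 4): S = 60.
With d = 2: 3·2^2 = 12, so 3g^2 = 60 − 12 = 48, i.e. g^2 = 16.
Hence g = √16 = 4.
Check: U(4, 2) = 7.746.

g = 4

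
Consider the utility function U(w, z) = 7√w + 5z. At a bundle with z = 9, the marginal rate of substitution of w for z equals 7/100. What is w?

w = 100

MU_w = 7/(2√w), MU_z = 5.
MRS = 7/(2√w) ÷ 5.
MRS depends only on w: 0.7/√w = 7/100 ⇒ √w = 0.7/(7/100) = 10 ⇒ w = 100.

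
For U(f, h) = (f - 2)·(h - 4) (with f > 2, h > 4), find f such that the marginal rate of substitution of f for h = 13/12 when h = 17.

f = 14

MU_f = (h−4), MU_h = (f−2).
MRS = (h−4)/(f−2).
Substitute h = 17: MRS = 13/(f − 2). Setting this equal to 13/12 gives f − 2 = 13/(13/12) = 12, so f = 14.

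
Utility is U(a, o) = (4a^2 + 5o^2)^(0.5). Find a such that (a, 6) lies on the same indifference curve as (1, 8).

U depends on (a, o) only through S = 4a^2 + 5o^2, so equal utility means equal S. At (1, 8): S = 324.
With o = 6: 5·6^2 = 180, so 4a^2 = 324 − 180 = 144, i.e. a^2 = 36.
Hence a = √36 = 6.
Check: U(6, 6) = 18.

a = 6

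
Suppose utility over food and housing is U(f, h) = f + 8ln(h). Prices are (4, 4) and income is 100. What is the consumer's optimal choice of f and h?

MU_f = 1, MU_h = 8/h.
MRS = 1 ÷ (8/h).
Tangency: set MRS = p_f/p_h = 4/4 = 1.
MRS depends only on h: 0.125·h = 1 ⇒ h* = 1/0.125 = 8.
From the budget, 4·f = 100 − 4·8 = 68, so f* = 17.

f* = 17, h* = 8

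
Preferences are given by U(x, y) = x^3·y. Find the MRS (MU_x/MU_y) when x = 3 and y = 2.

MRS = 2

MU_x = 3·x^2·y and MU_y = x^3.
MRS = MU_x/MU_y = (3/1)·y/x.
At (3, 2): MRS = 2.
The indifference curve has slope −2 at this bundle.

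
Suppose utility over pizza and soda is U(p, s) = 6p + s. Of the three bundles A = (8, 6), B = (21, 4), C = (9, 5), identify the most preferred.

Evaluate utility at each bundle:
U(A) = 54.
U(B) = 130.
U(C) = 59.
Highest utility is B, so B ≻ C ≻ A.

Bundle B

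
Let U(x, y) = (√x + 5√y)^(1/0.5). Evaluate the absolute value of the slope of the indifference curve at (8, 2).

For CES with ρ = 0.5, MRS = (1/5)·√(y/x).
At (8, 2): MRS = 0.1.
That is, one extra unit of x is worth 0.1 units of y at the margin.

MRS = 0.1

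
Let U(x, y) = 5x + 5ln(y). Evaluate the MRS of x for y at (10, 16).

MRS = 16

MU_x = 5, MU_y = 5/y.
MRS = 5 ÷ (5/y).
At (10, 16): MRS = 16.
So at (10, 16) the consumer would give up 16 units of y for one more unit of x.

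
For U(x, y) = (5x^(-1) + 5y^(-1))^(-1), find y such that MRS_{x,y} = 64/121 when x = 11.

For CES with ρ = -1, MRS = (y/x)^2.
Setting (y/11)^2 = 64/121 gives y/11 = 8/11 and y = 8.

y = 8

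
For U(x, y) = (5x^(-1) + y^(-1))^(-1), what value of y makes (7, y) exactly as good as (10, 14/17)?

y = 1

U depends on (x, y) only through S = 5x^(-1) + y^(-1), so equal utility means equal S. At (10, 14/17): S = 12/7.
With x = 7: 5·7^(-1) = 5/7, so y^(-1) = 12/7 − 5/7 = 1.
Hence y = 1/1 = 1.
Check: U(7, 1) = 0.5833.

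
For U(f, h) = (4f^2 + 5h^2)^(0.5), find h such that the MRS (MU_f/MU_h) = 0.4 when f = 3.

h = 6

For CES with ρ = 2, MRS = (4/5)·(h/f)^(-1).
Setting (4/5)·(h/3)^(-1) = 0.4 gives (h/3)^(-1) = 0.5, so h/3 = 2 and h = 6.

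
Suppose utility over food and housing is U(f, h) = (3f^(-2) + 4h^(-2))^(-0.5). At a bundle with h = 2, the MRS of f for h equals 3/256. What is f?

For CES with ρ = -2, MRS = (3/4)·(h/f)^3.
Setting (3/4)·(2/f)^3 = 3/256 gives (2/f)^3 = 1/64, so 2/f = 0.25 and f = 8.

f = 8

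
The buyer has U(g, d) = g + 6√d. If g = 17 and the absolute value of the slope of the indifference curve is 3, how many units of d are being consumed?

d = 81

MU_g = 1, MU_d = 6/(2√d).
MRS = 1 ÷ (6/(2√d)).
MRS depends only on d: (1/3)·√d = 3 ⇒ √d = 3/(1/3) = 9 ⇒ d = 81.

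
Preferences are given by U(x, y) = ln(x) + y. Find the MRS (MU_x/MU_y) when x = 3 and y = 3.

MRS = 1/3

MU_x = 1/x, MU_y = 1.
MRS = 1/x ÷ 1.
At (3, 3): MRS = 1/3.
So at (3, 3) the consumer would give up 1/3 units of y for one more unit of x.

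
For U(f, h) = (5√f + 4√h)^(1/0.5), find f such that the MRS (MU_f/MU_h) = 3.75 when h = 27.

f = 3

For CES with ρ = 0.5, MRS = (5/4)·√(h/f).
Setting (5/4)·√(27/f) = 3.75 gives √(27/f) = 3, so 27/f = 9 and f = 3.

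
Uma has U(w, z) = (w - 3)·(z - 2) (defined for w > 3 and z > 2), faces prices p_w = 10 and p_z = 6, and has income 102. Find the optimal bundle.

w* = 6, z* = 7

MU_w = (z−2), MU_z = (w−3).
MRS = (z−2)/(w−3).
Tangency: set MRS = p_w/p_z = 10/6 = 5/3.
So (z − 2)/(w − 3) = 5/3, i.e. (z − 2) = (5/3)·(w − 3).
Rewrite the budget in excess-of-subsistence terms: 10·(w − 3) + 6·(z − 2) = 102 − 10·3 − 6·2 = 60.
Substituting, 20·(w − 3) = 60, so w − 3 = 3 and w* = 6.
Then z − 2 = (5/3)·3 = 5, so z* = 7.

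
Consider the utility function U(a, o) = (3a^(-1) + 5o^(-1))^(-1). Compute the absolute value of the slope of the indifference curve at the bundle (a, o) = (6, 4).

MRS = 4/15

For CES with ρ = -1, MRS = (3/5)·(o/a)^2.
At (6, 4): MRS = 4/15.
That is, one extra unit of a is worth 4/15 units of o at the margin.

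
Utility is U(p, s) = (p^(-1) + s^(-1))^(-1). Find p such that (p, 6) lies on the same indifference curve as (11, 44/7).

p = 12

U depends on (p, s) only through S = p^(-1) + s^(-1), so equal utility means equal S. At (11, 44/7): S = 0.25.
With s = 6: 6^(-1) = 1/6, so p^(-1) = 0.25 − 1/6 = 1/12.
Hence p = 1/(1/12) = 12.
Check: U(12, 6) = 4.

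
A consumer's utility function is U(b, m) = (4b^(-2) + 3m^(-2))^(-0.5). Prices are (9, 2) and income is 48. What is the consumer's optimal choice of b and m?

b* = 4, m* = 6

For CES with ρ = -2, MRS = (4/3)·(m/b)^3.
Tangency: set MRS = p_b/p_m = 9/2 = 4.5.
So (m/b)^3 = 3.375; taking the cube root, m/b = 1.5, i.e. m = 1.5·b.
Substitute into the budget 9·b + 2·m = 48: 12·b = 48, so b* = 4 and m* = 1.5·4 = 6.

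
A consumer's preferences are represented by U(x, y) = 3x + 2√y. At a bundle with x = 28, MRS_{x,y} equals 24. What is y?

MU_x = 3, MU_y = 2/(2√y).
MRS = 3 ÷ (2/(2√y)).
MRS depends only on y: 3·√y = 24 ⇒ √y = 24/3 = 8 ⇒ y = 64.

y = 64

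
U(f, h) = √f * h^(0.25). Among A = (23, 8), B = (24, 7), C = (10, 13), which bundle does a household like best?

Bundle A

Evaluate utility at each bundle:
U(A) = 8.066.
U(B) = 7.969.
U(C) = 6.005.
Highest utility is A, so A ≻ B ≻ C.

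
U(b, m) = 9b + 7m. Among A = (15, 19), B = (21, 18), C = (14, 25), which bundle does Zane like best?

Evaluate utility at each bundle:
U(A) = 268.
U(B) = 315.
U(C) = 301.
Highest utility is B, so B ≻ C ≻ A.

Bundle B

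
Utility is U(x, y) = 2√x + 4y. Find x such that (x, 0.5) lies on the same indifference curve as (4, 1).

x = 9

U(4, 1) = 8.
Set U(x, 0.5) = 8 and solve.
With y = 0.5: 2√x = 8 − 4·0.5 = 6, so √x = 3 and x = 9.
Check: U(9, 0.5) = 8.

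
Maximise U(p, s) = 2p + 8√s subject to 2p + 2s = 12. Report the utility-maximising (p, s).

MU_p = 2, MU_s = 8/(2√s).
MRS = 2 ÷ (8/(2√s)).
Tangency: set MRS = p_p/p_s = 2/2 = 1.
MRS depends only on s: 0.5·√s = 1 ⇒ √s = 1/0.5 = 2 ⇒ s* = 4.
From the budget, 2·p = 12 − 2·4 = 4, so p* = 2.

p* = 2, s* = 4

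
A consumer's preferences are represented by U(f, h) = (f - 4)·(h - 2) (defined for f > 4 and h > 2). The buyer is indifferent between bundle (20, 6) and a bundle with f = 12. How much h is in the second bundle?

h = 10

U(20, 6) = 64.
Set U(12, h) = 64 and solve.
With f = 12: (12 − 4) = 8, so (h − 2) = 64/8 = 8.
So h = 2 + 8 = 10.
Check: U(12, 10) = 64.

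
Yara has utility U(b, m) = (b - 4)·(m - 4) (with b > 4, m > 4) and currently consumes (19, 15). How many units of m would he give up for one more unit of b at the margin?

MRS = 11/15

MU_b = (m−4), MU_m = (b−4).
MRS = (m−4)/(b−4).
At (19, 15): MRS = 11/15.
The indifference curve has slope −11/15 at this bundle.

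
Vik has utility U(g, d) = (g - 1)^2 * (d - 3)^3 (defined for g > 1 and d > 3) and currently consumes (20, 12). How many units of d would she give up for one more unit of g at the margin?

MRS = 6/19

MU_g = 2·(g−1)·(d−3)^3, MU_d = 3·(g−1)^2·(d−3)^2.
MRS = (2/3)·(d−3)/(g−1).
At (20, 12): MRS = 6/19.
So at (20, 12) the consumer would give up 6/19 units of d for one more unit of g.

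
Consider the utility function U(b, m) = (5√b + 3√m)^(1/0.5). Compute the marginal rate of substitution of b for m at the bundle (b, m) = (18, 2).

MRS = 5/9

For CES with ρ = 0.5, MRS = (5/3)·√(m/b).
At (18, 2): MRS = 5/9.
So at (18, 2) the consumer would give up 5/9 units of m for one more unit of b.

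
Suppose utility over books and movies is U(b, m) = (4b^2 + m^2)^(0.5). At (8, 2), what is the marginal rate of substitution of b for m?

For CES with ρ = 2, MRS = (4/1)·(m/b)^(-1).
At (8, 2): MRS = 16.
The indifference curve has slope −16 at this bundle.

MRS = 16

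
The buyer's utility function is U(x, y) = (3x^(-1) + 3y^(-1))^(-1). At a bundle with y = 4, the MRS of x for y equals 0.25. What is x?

For CES with ρ = -1, MRS = (y/x)^2.
Setting (4/x)^2 = 0.25 gives 4/x = 0.5 and x = 8.

x = 8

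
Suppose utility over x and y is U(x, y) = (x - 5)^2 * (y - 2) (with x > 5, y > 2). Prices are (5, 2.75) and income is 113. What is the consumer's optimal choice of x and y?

x* = 16, y* = 12

MU_x = 2·(x−5)·(y−2), MU_y = (x−5)^2.
MRS = (2/1)·(y−2)/(x−5).
Tangency: set MRS = p_x/p_y = 5/2.75 = 20/11.
So (2/1)·(y − 2)/(x − 5) = 20/11, i.e. (y − 2) = (10/11)·(x − 5).
Rewrite the budget in excess-of-subsistence terms: 5·(x − 5) + 2.75·(y − 2) = 113 − 5·5 − 2.75·2 = 82.5.
Substituting, 7.5·(x − 5) = 82.5, so x − 5 = 11 and x* = 16.
Then y − 2 = (10/11)·11 = 10, so y* = 12.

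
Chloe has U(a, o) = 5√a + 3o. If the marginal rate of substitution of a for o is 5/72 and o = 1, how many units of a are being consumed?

MU_a = 5/(2√a), MU_o = 3.
MRS = 5/(2√a) ÷ 3.
MRS depends only on a: (5/6)/√a = 5/72 ⇒ √a = (5/6)/(5/72) = 12 ⇒ a = 144.

a = 144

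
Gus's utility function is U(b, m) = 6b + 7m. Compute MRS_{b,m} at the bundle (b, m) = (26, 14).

MRS = 6/7

MU_b = 6, MU_m = 7, so MRS = 6/7 at every bundle.
At (26, 14): MRS = 6/7.
So at (26, 14) the consumer would give up 6/7 units of m for one more unit of b.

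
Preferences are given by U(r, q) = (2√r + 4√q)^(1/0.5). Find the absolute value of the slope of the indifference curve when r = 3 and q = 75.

MRS = 2.5

For CES with ρ = 0.5, MRS = (2/4)·√(q/r).
At (3, 75): MRS = 2.5.
That is, one extra unit of r is worth 2.5 units of q at the margin.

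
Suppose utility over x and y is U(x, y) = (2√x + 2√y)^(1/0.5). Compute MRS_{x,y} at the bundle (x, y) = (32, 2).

For CES with ρ = 0.5, MRS = √(y/x).
At (32, 2): MRS = 0.25.
So at (32, 2) the consumer would give up 0.25 units of y for one more unit of x.

MRS = 0.25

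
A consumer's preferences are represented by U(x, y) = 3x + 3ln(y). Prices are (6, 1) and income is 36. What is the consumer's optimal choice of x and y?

MU_x = 3, MU_y = 3/y.
MRS = 3 ÷ (3/y).
Tangency: set MRS = p_x/p_y = 6/1 = 6.
MRS depends only on y: y = 6 ⇒ y* = 6.
From the budget, 6·x = 36 − 1·6 = 30, so x* = 5.

x* = 5, y* = 6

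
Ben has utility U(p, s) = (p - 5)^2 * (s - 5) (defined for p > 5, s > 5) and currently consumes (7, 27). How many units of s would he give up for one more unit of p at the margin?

MU_p = 2·(p−5)·(s−5), MU_s = (p−5)^2.
MRS = (2/1)·(s−5)/(p−5).
At (7, 27): MRS = 22.
The indifference curve has slope −22 at this bundle.

MRS = 22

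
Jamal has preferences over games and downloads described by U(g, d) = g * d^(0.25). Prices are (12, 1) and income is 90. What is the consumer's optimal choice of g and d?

g* = 6, d* = 18

MU_g = d^(0.25) and MU_d = 0.25·g·d^(-0.75).
MRS = MU_g/MU_d = (4)·d/g.
Tangency: set MRS = p_g/p_d = 12/1 = 12.
So (4)·d/g = 12, i.e. d = 3·g.
Substitute into the budget 12·g + 1·d = 90: 15·g = 90, so g* = 6.
Then d* = 3·6 = 18.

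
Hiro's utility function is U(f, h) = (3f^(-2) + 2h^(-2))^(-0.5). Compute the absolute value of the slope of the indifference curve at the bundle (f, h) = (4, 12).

For CES with ρ = -2, MRS = (3/2)·(h/f)^3.
At (4, 12): MRS = 40.5.
The indifference curve has slope −40.5 at this bundle.

MRS = 40.5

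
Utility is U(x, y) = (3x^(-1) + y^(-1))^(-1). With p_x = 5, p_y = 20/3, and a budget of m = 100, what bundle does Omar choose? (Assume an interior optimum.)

For CES with ρ = -1, MRS = (3/1)·(y/x)^2.
Tangency: set MRS = p_x/p_y = 5/(20/3) = 0.75.
So (y/x)^2 = 0.25; taking the square root, y/x = 0.5, i.e. y = 0.5·x.
Substitute into the budget 5·x + (20/3)·y = 100: (25/3)·x = 100, so x* = 12 and y* = 0.5·12 = 6.

x* = 12, y* = 6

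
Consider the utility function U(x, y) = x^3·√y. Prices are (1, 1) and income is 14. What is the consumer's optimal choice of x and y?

x* = 12, y* = 2

MU_x = 3·x^2·√y and MU_y = 0.5·x^3·y^(-0.5).
MRS = MU_x/MU_y = (6)·y/x.
Tangency: set MRS = p_x/p_y = 1/1 = 1.
So (6)·y/x = 1, i.e. y = (1/6)·x.
Substitute into the budget 1·x + 1·y = 14: (7/6)·x = 14, so x* = 12.
Then y* = (1/6)·12 = 2.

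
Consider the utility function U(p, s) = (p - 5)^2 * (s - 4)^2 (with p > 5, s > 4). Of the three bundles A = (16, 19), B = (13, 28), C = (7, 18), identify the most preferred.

Evaluate utility at each bundle:
U(A) = 27225.
U(B) = 36864.
U(C) = 784.
Highest utility is B, so B ≻ A ≻ C.

Bundle B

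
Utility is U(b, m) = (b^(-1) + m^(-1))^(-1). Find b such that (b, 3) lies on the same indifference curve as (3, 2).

U depends on (b, m) only through S = b^(-1) + m^(-1), so equal utility means equal S. At (3, 2): S = 5/6.
With m = 3: 3^(-1) = 1/3, so b^(-1) = 5/6 − 1/3 = 0.5.
Hence b = 1/0.5 = 2.
Check: U(2, 3) = 1.2.

b = 2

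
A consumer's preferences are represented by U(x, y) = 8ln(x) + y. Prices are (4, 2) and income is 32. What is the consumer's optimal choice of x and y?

x* = 4, y* = 8

MU_x = 8/x, MU_y = 1.
MRS = 8/x ÷ 1.
Tangency: set MRS = p_x/p_y = 4/2 = 2.
MRS depends only on x: 8/x = 2 ⇒ x* = 8/2 = 4.
From the budget, 2·y = 32 − 4·4 = 16, so y* = 8.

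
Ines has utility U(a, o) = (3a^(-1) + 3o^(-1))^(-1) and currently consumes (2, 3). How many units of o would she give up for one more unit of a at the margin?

For CES with ρ = -1, MRS = (o/a)^2.
At (2, 3): MRS = 2.25.
The indifference curve has slope −2.25 at this bundle.

MRS = 2.25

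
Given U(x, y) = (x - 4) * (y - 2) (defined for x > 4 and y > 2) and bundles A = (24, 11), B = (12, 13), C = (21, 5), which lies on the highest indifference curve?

Evaluate utility at each bundle:
U(A) = 180.
U(B) = 88.
U(C) = 51.
Highest utility is A, so A ≻ B ≻ C.

Bundle A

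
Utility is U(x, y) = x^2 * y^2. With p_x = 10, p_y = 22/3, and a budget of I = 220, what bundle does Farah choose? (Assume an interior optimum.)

x* = 11, y* = 15

MU_x = 2·x·y^2 and MU_y = 2·x^2·y.
MRS = MU_x/MU_y = y/x.
Tangency: set MRS = p_x/p_y = 10/(22/3) = 15/11.
So y/x = 15/11, i.e. y = (15/11)·x.
Substitute into the budget 10·x + (22/3)·y = 220: 20·x = 220, so x* = 11.
Then y* = (15/11)·11 = 15.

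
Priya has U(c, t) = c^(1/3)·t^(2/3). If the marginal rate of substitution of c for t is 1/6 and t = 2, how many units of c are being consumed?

MU_c = 1/3·c^(-2/3)·t^(2/3) and MU_t = 2/3·c^(1/3)·t^(-1/3).
MRS = MU_c/MU_t = (0.5)·t/c.
Substitute t = 2: MRS = 1/c. Setting 1/c = 1/6 gives c = 1/(1/6) = 6.

c = 6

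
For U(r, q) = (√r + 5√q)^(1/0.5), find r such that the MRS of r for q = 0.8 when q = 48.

r = 3

For CES with ρ = 0.5, MRS = (1/5)·√(q/r).
Setting (1/5)·√(48/r) = 0.8 gives √(48/r) = 4, so 48/r = 16 and r = 3.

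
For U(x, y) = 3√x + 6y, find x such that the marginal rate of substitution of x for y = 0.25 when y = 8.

MU_x = 3/(2√x), MU_y = 6.
MRS = 3/(2√x) ÷ 6.
MRS depends only on x: 0.25/√x = 0.25 ⇒ √x = 0.25/0.25 = 1 ⇒ x = 1.

x = 1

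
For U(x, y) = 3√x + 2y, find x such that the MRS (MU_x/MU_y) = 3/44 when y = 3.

MU_x = 3/(2√x), MU_y = 2.
MRS = 3/(2√x) ÷ 2.
MRS depends only on x: 0.75/√x = 3/44 ⇒ √x = 0.75/(3/44) = 11 ⇒ x = 121.

x = 121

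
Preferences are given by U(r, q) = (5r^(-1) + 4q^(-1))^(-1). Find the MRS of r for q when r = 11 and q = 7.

For CES with ρ = -1, MRS = (5/4)·(q/r)^2.
At (11, 7): MRS = 245/484.
That is, one extra unit of r is worth 245/484 units of q at the margin.

MRS = 245/484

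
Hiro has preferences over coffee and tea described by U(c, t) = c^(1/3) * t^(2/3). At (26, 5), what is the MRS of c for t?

MU_c = 1/3·c^(-2/3)·t^(2/3) and MU_t = 2/3·c^(1/3)·t^(-1/3).
MRS = MU_c/MU_t = (0.5)·t/c.
At (26, 5): MRS = 5/52.
That is, one extra unit of c is worth 5/52 units of t at the margin.

MRS = 5/52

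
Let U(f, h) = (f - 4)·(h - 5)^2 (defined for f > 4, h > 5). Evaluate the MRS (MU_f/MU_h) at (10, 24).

MRS = 19/12

MU_f = (h−5)^2, MU_h = 2·(f−4)·(h−5).
MRS = (1/2)·(h−5)/(f−4).
At (10, 24): MRS = 19/12.
So at (10, 24) the consumer would give up 19/12 units of h for one more unit of f.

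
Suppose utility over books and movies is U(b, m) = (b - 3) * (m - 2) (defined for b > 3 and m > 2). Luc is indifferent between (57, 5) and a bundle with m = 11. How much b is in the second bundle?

U(57, 5) = 162.
Set U(b, 11) = 162 and solve.
With m = 11: (11 − 2) = 9, so (b − 3) = 162/9 = 18.
So b = 3 + 18 = 21.
Check: U(21, 11) = 162.

b = 21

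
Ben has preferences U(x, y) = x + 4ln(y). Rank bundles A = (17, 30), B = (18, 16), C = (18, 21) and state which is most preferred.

Bundle A

Evaluate utility at each bundle:
U(A) = 30.605.
U(B) = 29.090.
U(C) = 30.178.
Highest utility is A, so A ≻ C ≻ B.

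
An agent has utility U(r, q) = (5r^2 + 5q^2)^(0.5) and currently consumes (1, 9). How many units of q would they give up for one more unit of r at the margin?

MRS = 1/9

For CES with ρ = 2, MRS = (q/r)^(-1).
At (1, 9): MRS = 1/9.
That is, one extra unit of r is worth 1/9 units of q at the margin.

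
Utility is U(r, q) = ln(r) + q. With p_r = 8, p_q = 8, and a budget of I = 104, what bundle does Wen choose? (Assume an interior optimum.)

r* = 1, q* = 12

MU_r = 1/r, MU_q = 1.
MRS = 1/r ÷ 1.
Tangency: set MRS = p_r/p_q = 8/8 = 1.
MRS depends only on r: 1/r = 1 ⇒ r* = 1/1 = 1.
From the budget, 8·q = 104 − 8·1 = 96, so q* = 12.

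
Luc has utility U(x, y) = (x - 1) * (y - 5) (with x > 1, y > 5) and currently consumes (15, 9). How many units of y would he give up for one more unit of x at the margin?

MU_x = (y−5), MU_y = (x−1).
MRS = (y−5)/(x−1).
At (15, 9): MRS = 2/7.
The indifference curve has slope −2/7 at this bundle.

MRS = 2/7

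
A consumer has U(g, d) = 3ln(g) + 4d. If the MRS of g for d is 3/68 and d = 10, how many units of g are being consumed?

g = 17

MU_g = 3/g, MU_d = 4.
MRS = 3/g ÷ 4.
MRS depends only on g: 0.75/g = 3/68 ⇒ g = 0.75/(3/68) = 17.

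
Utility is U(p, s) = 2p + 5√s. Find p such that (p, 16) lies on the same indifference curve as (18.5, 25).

U(18.5, 25) = 62.
Set U(p, 16) = 62 and solve.
With s = 16: √16 = 4, so 2p = 62 − 5·4 = 42 and p = 21.
Check: U(21, 16) = 62.

p = 21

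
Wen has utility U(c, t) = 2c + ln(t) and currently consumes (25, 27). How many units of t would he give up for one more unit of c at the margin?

MU_c = 2, MU_t = 1/t.
MRS = 2 ÷ (1/t).
At (25, 27): MRS = 54.
That is, one extra unit of c is worth 54 units of t at the margin.

MRS = 54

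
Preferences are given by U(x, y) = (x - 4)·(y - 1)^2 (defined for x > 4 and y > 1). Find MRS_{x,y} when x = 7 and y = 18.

MRS = 17/6

MU_x = (y−1)^2, MU_y = 2·(x−4)·(y−1).
MRS = (1/2)·(y−1)/(x−4).
At (7, 18): MRS = 17/6.
The indifference curve has slope −17/6 at this bundle.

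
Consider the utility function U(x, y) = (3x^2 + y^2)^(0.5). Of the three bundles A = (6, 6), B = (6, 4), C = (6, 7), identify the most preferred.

Bundle C

Evaluate utility at each bundle:
U(A) = 12.000.
U(B) = 11.136.
U(C) = 12.530.
Highest utility is C, so C ≻ A ≻ B.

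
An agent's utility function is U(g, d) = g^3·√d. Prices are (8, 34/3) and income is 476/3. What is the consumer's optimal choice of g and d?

g* = 17, d* = 2

MU_g = 3·g^2·√d and MU_d = 0.5·g^3·d^(-0.5).
MRS = MU_g/MU_d = (6)·d/g.
Tangency: set MRS = p_g/p_d = 8/(34/3) = 12/17.
So (6)·d/g = 12/17, i.e. d = (2/17)·g.
Substitute into the budget 8·g + (34/3)·d = 476/3: (28/3)·g = 476/3, so g* = 17.
Then d* = (2/17)·17 = 2.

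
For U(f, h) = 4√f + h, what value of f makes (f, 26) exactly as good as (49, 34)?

f = 81

U(49, 34) = 62.
Set U(f, 26) = 62 and solve.
With h = 26: 4√f = 62 − 26 = 36, so √f = 9 and f = 81.
Check: U(81, 26) = 62.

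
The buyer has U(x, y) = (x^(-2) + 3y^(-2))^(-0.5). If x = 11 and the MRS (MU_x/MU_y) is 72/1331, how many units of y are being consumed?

For CES with ρ = -2, MRS = (1/3)·(y/x)^3.
Setting (1/3)·(y/11)^3 = 72/1331 gives (y/11)^3 = 216/1331, so y/11 = 6/11 and y = 6.

y = 6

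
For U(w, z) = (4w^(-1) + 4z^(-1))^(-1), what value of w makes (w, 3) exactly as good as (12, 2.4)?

U depends on (w, z) only through S = 4w^(-1) + 4z^(-1), so equal utility means equal S. At (12, 2.4): S = 2.
With z = 3: 4·3^(-1) = 4/3, so 4w^(-1) = 2 − 4/3 = 2/3, i.e. w^(-1) = 1/6.
Hence w = 1/(1/6) = 6.
Check: U(6, 3) = 0.5.

w = 6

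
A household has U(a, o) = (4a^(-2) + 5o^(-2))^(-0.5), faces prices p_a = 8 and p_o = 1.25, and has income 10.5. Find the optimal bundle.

a* = 1, o* = 2

For CES with ρ = -2, MRS = (4/5)·(o/a)^3.
Tangency: set MRS = p_a/p_o = 8/1.25 = 6.4.
So (o/a)^3 = 8; taking the cube root, o/a = 2, i.e. o = 2·a.
Substitute into the budget 8·a + 1.25·o = 10.5: 10.5·a = 10.5, so a* = 1 and o* = 2·1 = 2.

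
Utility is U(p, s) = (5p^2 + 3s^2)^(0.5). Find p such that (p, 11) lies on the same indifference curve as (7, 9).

p = 5

U depends on (p, s) only through S = 5p^2 + 3s^2, so equal utility means equal S. At (7, 9): S = 488.
With s = 11: 3·11^2 = 363, so 5p^2 = 488 − 363 = 125, i.e. p^2 = 25.
Hence p = √25 = 5.
Check: U(5, 11) = 22.0907.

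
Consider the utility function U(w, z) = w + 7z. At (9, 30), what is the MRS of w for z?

MU_w = 1, MU_z = 7, so MRS = 1/7 at every bundle.
At (9, 30): MRS = 1/7.
So at (9, 30) the consumer would give up 1/7 units of z for one more unit of w.

MRS = 1/7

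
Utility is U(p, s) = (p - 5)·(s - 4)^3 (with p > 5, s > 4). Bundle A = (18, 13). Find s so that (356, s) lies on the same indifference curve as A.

U(18, 13) = 9477.
Set U(356, s) = 9477 and solve.
With p = 356: (356 − 5) = 351, so (s − 4)^3 = 9477/351 = 27.
Taking the cube root (with s > 4): s − 4 = 3, so s = 7.
Check: U(356, 7) = 9477.

s = 7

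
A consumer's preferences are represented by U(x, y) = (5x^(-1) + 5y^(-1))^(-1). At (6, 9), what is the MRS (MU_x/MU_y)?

MRS = 2.25

For CES with ρ = -1, MRS = (y/x)^2.
At (6, 9): MRS = 2.25.
That is, one extra unit of x is worth 2.25 units of y at the margin.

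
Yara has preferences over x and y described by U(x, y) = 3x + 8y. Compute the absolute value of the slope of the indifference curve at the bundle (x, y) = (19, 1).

MRS = 0.375

MU_x = 3, MU_y = 8, so MRS = 3/8 = 0.375 at every bundle.
At (19, 1): MRS = 0.375.
That is, one extra unit of x is worth 0.375 units of y at the margin.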